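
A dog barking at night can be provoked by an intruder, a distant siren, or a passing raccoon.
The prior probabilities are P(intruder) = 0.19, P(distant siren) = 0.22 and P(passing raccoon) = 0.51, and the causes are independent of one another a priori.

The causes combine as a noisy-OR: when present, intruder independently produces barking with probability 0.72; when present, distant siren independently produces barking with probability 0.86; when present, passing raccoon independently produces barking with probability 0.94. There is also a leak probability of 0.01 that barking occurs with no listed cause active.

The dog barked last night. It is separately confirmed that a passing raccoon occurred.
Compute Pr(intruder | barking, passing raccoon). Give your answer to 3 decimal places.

Pr(intruder | barking, passing raccoon) ≈ 0.196

Under noisy-OR, P(barking | causes) = 1 − (1−0.01)·∏(1−qᵢ) over the active causes.
P(barking | passing raccoon) = 0.9406*0.81*0.78 + 0.991684*0.81*0.22 + 0.983368*0.19*0.78 + 0.997672*0.19*0.22 = 0.594271 + 0.176718 + 0.145735 + 0.041703 = 0.958427
Restricting to configurations with intruder present: 0.145735 + 0.041703 = 0.187438.
P(intruder | barking, passing raccoon) = 0.187438 / 0.958427 ≈ 0.196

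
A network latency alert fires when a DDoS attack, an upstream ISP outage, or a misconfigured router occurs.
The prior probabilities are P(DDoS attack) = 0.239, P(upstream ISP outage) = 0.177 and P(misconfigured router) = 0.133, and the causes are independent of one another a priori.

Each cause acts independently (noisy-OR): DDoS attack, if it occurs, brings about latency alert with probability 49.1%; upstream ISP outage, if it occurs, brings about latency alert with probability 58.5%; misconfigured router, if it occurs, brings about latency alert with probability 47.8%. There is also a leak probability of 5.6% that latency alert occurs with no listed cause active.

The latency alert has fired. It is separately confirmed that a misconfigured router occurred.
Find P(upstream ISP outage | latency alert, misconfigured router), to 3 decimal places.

Under noisy-OR, P(latency alert | causes) = 1 − (1−0.056)·∏(1−qᵢ) over the active causes.
For the numerator, keep only upstream ISP outage=true terms: 0.107152 + 0.037900 = 0.145052
Denominator P(latency alert | misconfigured router): 0.507232·0.761·0.823 + 0.795501·0.761·0.177 + 0.749181·0.239·0.823 + 0.89591·0.239·0.177 = 0.610095
Posterior = 0.145052 / 0.610095 ≈ 0.238

P(upstream ISP outage | latency alert, misconfigured router) ≈ 0.238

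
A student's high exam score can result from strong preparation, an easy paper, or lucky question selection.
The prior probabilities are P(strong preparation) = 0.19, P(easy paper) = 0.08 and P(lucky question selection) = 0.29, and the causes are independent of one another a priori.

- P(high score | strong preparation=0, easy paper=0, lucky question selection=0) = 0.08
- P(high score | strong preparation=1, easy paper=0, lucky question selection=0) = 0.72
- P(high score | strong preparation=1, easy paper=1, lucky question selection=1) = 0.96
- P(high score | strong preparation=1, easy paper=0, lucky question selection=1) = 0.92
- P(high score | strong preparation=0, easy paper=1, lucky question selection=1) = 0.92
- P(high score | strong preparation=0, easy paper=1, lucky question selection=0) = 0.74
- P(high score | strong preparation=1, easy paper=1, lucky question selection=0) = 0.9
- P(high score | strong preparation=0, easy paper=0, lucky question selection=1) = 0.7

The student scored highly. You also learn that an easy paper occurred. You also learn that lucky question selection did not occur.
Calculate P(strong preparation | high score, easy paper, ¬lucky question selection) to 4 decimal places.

Numerator (weight on configurations with strong preparation): 0.9×0.19 = 0.171000
Normalizer over all consistent configurations: 0.74×0.81 + 0.9×0.19 = 0.770400
Posterior = 0.171000 / 0.770400 ≈ 0.2220

P(strong preparation | high score, easy paper, ¬lucky question selection) ≈ 0.2220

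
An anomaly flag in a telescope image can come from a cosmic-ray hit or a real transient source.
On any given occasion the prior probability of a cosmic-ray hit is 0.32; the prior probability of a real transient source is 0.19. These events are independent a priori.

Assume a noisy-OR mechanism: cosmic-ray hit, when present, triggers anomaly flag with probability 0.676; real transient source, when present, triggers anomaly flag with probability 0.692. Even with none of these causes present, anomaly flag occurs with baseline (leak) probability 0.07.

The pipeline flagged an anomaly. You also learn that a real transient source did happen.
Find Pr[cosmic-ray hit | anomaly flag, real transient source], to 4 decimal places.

Under noisy-OR, P(anomaly flag | causes) = 1 − (1−0.07)·∏(1−qᵢ) over the active causes.
Enumerate both values of cosmic-ray hit and weight by the priors:
  P(anomaly flag | real transient source) = 0.71356·0.68 + 0.907193·0.32
        = 0.485221 + 0.290302 = 0.775523
Keeping only the cosmic-ray hit-present terms gives 0.290302, so
  P(cosmic-ray hit | anomaly flag, real transient source) = 0.290302 / 0.775523 ≈ 0.3743

Pr[cosmic-ray hit | anomaly flag, real transient source] ≈ 0.3743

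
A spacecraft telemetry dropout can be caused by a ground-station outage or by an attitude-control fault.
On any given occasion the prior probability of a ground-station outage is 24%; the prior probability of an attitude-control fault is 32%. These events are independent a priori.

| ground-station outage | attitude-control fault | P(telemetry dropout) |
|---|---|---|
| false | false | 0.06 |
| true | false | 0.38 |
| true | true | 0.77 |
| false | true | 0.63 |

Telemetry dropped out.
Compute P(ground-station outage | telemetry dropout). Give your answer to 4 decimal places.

By total probability over the 4 (ground-station outage, attitude-control fault) configurations:
  P(telemetry dropout) = 0.06*0.76*0.68 + 0.63*0.76*0.32 + 0.38*0.24*0.68 + 0.77*0.24*0.32
        = 0.031008 + 0.153216 + 0.062016 + 0.059136 = 0.305376
Keeping only the ground-station outage-present terms gives 0.121152, so
  P(ground-station outage | telemetry dropout) = 0.121152 / 0.305376 ≈ 0.3967

P(ground-station outage | telemetry dropout) ≈ 0.3967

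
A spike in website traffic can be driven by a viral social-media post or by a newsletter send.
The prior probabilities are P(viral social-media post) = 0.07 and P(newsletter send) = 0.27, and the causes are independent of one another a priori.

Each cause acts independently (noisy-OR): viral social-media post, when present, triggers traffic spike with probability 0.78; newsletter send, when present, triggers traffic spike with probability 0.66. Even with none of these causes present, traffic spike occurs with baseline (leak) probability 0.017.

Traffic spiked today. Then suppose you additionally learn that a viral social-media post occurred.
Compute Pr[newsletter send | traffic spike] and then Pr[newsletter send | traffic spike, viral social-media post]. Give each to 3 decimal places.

Pr[newsletter send | traffic spike] ≈ 0.782; Pr[newsletter send | traffic spike, viral social-media post] ≈ 0.304

Under noisy-OR, P(traffic spike | causes) = 1 − (1−0.017)·∏(1−qᵢ) over the active causes.
P(traffic spike) = 0.017×0.93×0.73 + 0.66578×0.93×0.27 + 0.78374×0.07×0.73 + 0.926472×0.07×0.27 = 0.011541 + 0.167177 + 0.040049 + 0.017510 = 0.236277
Of this, 0.184687 comes from 0.167177 + 0.017510 (the newsletter send=true cases).
P(newsletter send | traffic spike) = 0.184687 / 0.236277 ≈ 0.782

Now condition on the additional information:
P(traffic spike | viral social-media post) = 0.78374·0.73 + 0.926472·0.27 = 0.572130 + 0.250147 = 0.822277
The newsletter send-present share is 0.926472·0.27 = 0.250147.
Hence the posterior is 0.250147/0.822277 ≈ 0.304.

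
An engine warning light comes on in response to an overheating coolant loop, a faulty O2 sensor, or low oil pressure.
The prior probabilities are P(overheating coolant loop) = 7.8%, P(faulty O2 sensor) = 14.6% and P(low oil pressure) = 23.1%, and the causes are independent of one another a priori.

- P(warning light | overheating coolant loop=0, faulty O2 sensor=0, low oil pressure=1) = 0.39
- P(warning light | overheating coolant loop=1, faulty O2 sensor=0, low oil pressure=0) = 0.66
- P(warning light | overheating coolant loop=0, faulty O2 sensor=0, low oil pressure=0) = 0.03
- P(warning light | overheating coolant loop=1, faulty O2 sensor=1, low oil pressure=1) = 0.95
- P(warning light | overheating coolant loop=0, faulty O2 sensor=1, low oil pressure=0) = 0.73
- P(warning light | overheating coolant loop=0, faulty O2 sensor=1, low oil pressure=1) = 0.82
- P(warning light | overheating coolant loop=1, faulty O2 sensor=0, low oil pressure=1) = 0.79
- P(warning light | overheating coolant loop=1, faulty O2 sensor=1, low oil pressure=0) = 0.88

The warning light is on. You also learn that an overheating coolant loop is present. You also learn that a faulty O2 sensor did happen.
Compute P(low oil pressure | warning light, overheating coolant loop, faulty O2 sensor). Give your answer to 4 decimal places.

For the numerator, keep only low oil pressure=true terms: 0.95×0.231 = 0.219450
Denominator P(warning light | overheating coolant loop, faulty O2 sensor): 0.88×0.769 + 0.95×0.231 = 0.896170
Posterior = 0.219450 / 0.896170 ≈ 0.2449

P(low oil pressure | warning light, overheating coolant loop, faulty O2 sensor) ≈ 0.2449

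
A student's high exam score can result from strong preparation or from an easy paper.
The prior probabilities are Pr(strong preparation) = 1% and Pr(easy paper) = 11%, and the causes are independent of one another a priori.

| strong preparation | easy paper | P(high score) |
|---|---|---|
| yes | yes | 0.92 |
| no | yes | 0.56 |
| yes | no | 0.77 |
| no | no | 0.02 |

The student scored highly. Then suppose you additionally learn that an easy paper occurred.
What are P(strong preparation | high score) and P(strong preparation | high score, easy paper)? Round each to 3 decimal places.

By total probability over the 4 (strong preparation, easy paper) configurations:
  P(high score) = 0.02×0.99×0.89 + 0.56×0.99×0.11 + 0.77×0.01×0.89 + 0.92×0.01×0.11
        = 0.017622 + 0.060984 + 0.006853 + 0.001012 = 0.086471
Configurations with strong preparation contribute 0.007865, so
  P(strong preparation | high score) = 0.007865 / 0.086471 ≈ 0.091

Now also conditioning on easy paper=true:
Enumerate both values of strong preparation and weight by the priors:
  P(high score | easy paper) = 0.56*0.99 + 0.92*0.01
        = 0.554400 + 0.009200 = 0.563600
The terms with strong preparation present sum to 0.009200, so
  P(strong preparation | high score, easy paper) = 0.009200 / 0.563600 ≈ 0.016

P(strong preparation | high score) ≈ 0.091; P(strong preparation | high score, easy paper) ≈ 0.016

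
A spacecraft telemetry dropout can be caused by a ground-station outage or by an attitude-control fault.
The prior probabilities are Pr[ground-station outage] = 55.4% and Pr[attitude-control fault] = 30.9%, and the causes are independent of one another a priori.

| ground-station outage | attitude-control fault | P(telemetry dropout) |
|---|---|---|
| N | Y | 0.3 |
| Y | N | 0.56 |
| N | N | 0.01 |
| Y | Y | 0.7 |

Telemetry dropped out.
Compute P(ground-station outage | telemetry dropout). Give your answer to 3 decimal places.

P(telemetry dropout) = 0.01·0.446·0.691 + 0.3·0.446·0.309 + 0.56·0.554·0.691 + 0.7·0.554·0.309 = 0.003082 + 0.041344 + 0.214376 + 0.119830 = 0.378632
Of this, 0.334206 comes from 0.214376 + 0.119830 (the ground-station outage=true cases).
So P(ground-station outage | telemetry dropout) = 0.334206/0.378632 ≈ 0.883.

P(ground-station outage | telemetry dropout) ≈ 0.883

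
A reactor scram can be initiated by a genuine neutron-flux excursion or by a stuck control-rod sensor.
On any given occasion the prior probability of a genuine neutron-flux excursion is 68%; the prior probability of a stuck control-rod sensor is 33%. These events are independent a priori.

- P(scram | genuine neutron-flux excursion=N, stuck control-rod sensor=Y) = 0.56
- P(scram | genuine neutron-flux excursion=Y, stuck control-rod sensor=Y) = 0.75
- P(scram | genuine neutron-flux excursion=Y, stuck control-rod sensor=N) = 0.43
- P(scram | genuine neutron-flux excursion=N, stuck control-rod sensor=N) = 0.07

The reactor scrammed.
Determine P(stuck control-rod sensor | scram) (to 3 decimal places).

P(stuck control-rod sensor | scram) ≈ 0.519

Weight on stuck control-rod sensor=true, given the evidence: 0.059136 + 0.168300 = 0.227436
Denominator P(scram): 0.07*0.32*0.67 + 0.56*0.32*0.33 + 0.43*0.68*0.67 + 0.75*0.68*0.33 = 0.438352
Posterior = 0.227436 / 0.438352 ≈ 0.519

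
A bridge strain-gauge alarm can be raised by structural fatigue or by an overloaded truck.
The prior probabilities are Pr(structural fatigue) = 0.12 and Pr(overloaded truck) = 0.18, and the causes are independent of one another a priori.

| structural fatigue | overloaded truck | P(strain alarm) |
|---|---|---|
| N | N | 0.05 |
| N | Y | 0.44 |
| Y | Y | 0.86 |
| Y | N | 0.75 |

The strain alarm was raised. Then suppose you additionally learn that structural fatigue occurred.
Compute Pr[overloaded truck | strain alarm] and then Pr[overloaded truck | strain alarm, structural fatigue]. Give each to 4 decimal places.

Enumerate the 4 (structural fatigue, overloaded truck) configurations and weight by the priors:
  P(strain alarm) = 0.05*0.88*0.82 + 0.44*0.88*0.18 + 0.75*0.12*0.82 + 0.86*0.12*0.18
        = 0.036080 + 0.069696 + 0.073800 + 0.018576 = 0.198152
Keeping only the overloaded truck-present terms gives 0.088272, so
  P(overloaded truck | strain alarm) = 0.088272 / 0.198152 ≈ 0.4455

Now also conditioning on structural fatigue=true:
Weight on overloaded truck=true, given the evidence: 0.86·0.18 = 0.154800
Normalizer over all consistent configurations: 0.75·0.82 + 0.86·0.18 = 0.769800
P(overloaded truck | strain alarm, structural fatigue) = 0.154800/0.769800 ≈ 0.2011
The drop from 0.4455 to 0.2011 is the explaining-away (discounting) effect.

Pr[overloaded truck | strain alarm] ≈ 0.4455; Pr[overloaded truck | strain alarm, structural fatigue] ≈ 0.2011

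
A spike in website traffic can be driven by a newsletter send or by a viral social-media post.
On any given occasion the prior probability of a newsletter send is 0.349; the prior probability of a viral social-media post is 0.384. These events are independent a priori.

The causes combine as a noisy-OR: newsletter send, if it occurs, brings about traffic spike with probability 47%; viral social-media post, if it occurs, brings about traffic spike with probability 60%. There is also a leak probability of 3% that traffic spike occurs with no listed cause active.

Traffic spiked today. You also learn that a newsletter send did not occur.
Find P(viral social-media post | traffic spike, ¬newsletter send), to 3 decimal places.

P(viral social-media post | traffic spike, ¬newsletter send) ≈ 0.927

Under noisy-OR, P(traffic spike | causes) = 1 − (1−0.03)·∏(1−qᵢ) over the active causes.
P(traffic spike | ¬newsletter send) = 0.03·0.616 + 0.612·0.384 = 0.018480 + 0.235008 = 0.253488
The viral social-media post-present share is 0.612·0.384 = 0.235008.
Hence the posterior is 0.235008/0.253488 ≈ 0.927.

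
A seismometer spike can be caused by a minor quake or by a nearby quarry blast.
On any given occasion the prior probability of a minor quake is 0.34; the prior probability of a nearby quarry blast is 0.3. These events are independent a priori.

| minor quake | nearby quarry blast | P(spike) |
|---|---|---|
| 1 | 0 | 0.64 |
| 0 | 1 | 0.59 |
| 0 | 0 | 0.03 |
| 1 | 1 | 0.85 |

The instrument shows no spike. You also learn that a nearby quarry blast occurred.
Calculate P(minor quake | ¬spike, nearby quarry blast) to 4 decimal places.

P(minor quake | ¬spike, nearby quarry blast) ≈ 0.1586

Enumerate both values of minor quake and weight by the priors:
  P(¬spike | nearby quarry blast) = 0.41*0.66 + 0.15*0.34
        = 0.270600 + 0.051000 = 0.321600
Keeping only the minor quake-present terms gives 0.051000, so
  P(minor quake | ¬spike, nearby quarry blast) = 0.051000 / 0.321600 ≈ 0.1586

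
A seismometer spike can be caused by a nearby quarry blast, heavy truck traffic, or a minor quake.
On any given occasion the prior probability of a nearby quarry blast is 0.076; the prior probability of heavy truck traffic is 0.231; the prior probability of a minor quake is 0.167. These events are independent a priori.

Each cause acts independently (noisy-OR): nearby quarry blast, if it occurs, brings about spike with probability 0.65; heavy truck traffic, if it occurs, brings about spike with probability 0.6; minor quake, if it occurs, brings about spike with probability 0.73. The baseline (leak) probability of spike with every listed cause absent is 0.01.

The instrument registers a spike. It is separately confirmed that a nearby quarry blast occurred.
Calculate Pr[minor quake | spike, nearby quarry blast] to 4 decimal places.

Under noisy-OR, P(spike | causes) = 1 − (1−0.01)·∏(1−qᵢ) over the active causes.
For the numerator, keep only minor quake=true terms: 0.116408 + 0.037133 = 0.153541
The normalizing constant is 0.6535*0.769*0.833 + 0.906445*0.769*0.167 + 0.8614*0.231*0.833 + 0.962578*0.231*0.167 = 0.737911
Posterior = 0.153541 / 0.737911 ≈ 0.2081

Pr[minor quake | spike, nearby quarry blast] ≈ 0.2081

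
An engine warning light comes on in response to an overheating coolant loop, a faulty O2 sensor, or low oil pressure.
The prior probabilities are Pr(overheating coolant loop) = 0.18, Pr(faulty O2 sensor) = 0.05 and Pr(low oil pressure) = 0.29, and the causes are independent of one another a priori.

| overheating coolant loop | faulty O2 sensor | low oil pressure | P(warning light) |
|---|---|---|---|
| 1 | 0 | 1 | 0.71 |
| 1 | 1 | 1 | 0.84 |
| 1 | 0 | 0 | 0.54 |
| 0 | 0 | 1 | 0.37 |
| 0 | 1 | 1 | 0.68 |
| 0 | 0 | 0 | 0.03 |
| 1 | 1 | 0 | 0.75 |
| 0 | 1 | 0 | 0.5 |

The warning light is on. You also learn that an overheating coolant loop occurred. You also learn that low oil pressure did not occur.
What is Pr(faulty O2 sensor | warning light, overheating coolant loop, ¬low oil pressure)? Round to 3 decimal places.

Numerator (weight on configurations with faulty O2 sensor): 0.75×0.05 = 0.037500
Denominator P(warning light | overheating coolant loop, ¬low oil pressure): 0.54×0.95 + 0.75×0.05 = 0.550500
P(faulty O2 sensor | warning light, overheating coolant loop, ¬low oil pressure) = 0.037500/0.550500 ≈ 0.068

Pr(faulty O2 sensor | warning light, overheating coolant loop, ¬low oil pressure) ≈ 0.068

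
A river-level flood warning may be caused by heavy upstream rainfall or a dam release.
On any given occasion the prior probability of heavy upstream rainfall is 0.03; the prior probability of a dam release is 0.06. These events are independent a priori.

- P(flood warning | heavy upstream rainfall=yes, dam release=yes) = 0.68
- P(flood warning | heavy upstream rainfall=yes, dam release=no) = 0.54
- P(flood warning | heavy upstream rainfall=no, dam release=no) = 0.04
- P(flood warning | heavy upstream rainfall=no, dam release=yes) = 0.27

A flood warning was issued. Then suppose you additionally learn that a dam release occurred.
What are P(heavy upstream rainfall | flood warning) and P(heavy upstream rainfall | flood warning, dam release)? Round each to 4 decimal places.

P(heavy upstream rainfall | flood warning) ≈ 0.2397; P(heavy upstream rainfall | flood warning, dam release) ≈ 0.0723

P(flood warning) = 0.04·0.97·0.94 + 0.27·0.97·0.06 + 0.54·0.03·0.94 + 0.68·0.03·0.06 = 0.036472 + 0.015714 + 0.015228 + 0.001224 = 0.068638
Restricting to configurations with heavy upstream rainfall present: 0.015228 + 0.001224 = 0.016452.
P(heavy upstream rainfall | flood warning) = 0.016452 / 0.068638 ≈ 0.2397

Now condition on the additional information:
For the numerator, keep only heavy upstream rainfall=true terms: 0.68·0.03 = 0.020400
Denominator P(flood warning | dam release): 0.27·0.97 + 0.68·0.03 = 0.282300
Posterior = 0.020400 / 0.282300 ≈ 0.0723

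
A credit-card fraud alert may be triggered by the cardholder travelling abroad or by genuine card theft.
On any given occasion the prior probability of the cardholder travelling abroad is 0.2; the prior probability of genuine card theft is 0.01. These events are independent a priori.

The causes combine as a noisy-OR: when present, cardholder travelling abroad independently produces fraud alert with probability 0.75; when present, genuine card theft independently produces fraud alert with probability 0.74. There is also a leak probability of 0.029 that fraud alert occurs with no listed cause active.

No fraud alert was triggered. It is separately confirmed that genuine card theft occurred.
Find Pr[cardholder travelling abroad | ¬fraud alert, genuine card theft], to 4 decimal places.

Pr[cardholder travelling abroad | ¬fraud alert, genuine card theft] ≈ 0.0588

Under noisy-OR, P(fraud alert | causes) = 1 − (1−0.029)·∏(1−qᵢ) over the active causes.
Numerator (weight on configurations with cardholder travelling abroad): 0.063115·0.2 = 0.012623
Normalizer over all consistent configurations: 0.25246·0.8 + 0.063115·0.2 = 0.214591
P(cardholder travelling abroad | ¬fraud alert, genuine card theft) = 0.012623/0.214591 ≈ 0.0588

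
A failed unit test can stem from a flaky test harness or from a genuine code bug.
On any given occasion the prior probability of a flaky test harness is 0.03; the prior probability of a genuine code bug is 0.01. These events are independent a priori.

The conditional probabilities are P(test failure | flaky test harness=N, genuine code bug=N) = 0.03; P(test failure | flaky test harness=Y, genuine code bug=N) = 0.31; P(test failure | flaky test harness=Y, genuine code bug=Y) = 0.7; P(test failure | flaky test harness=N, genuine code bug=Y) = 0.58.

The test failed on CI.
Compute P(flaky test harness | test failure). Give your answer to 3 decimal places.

P(test failure) = 0.03·0.97·0.99 + 0.58·0.97·0.01 + 0.31·0.03·0.99 + 0.7·0.03·0.01 = 0.028809 + 0.005626 + 0.009207 + 0.000210 = 0.043852
Restricting to configurations with flaky test harness present: 0.009207 + 0.000210 = 0.009417.
Hence the posterior is 0.009417/0.043852 ≈ 0.215.

P(flaky test harness | test failure) ≈ 0.215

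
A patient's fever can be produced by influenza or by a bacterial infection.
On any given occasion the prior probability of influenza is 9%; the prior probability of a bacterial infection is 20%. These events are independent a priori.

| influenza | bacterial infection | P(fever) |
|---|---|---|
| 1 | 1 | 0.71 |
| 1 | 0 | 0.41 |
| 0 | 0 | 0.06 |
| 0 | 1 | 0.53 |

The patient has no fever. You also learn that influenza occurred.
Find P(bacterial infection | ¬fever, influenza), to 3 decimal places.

P(bacterial infection | ¬fever, influenza) ≈ 0.109

P(¬fever | influenza) = 0.59·0.8 + 0.29·0.2 = 0.472000 + 0.058000 = 0.530000
Restricting to configurations with bacterial infection present: 0.29·0.2 = 0.058000.
So P(bacterial infection | ¬fever, influenza) = 0.058000/0.530000 ≈ 0.109.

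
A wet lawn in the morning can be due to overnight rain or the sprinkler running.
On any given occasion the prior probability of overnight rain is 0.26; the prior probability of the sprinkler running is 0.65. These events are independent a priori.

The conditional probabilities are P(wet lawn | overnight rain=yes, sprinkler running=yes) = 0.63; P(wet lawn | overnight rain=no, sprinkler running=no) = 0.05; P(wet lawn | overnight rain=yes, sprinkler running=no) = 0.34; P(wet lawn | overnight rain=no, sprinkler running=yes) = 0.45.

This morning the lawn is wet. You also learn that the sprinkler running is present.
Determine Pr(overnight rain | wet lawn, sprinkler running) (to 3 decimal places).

Pr(overnight rain | wet lawn, sprinkler running) ≈ 0.330

By total probability over both values of overnight rain:
  P(wet lawn | sprinkler running) = 0.45*0.74 + 0.63*0.26
        = 0.333000 + 0.163800 = 0.496800
The terms with overnight rain present sum to 0.163800, so
  P(overnight rain | wet lawn, sprinkler running) = 0.163800 / 0.496800 ≈ 0.330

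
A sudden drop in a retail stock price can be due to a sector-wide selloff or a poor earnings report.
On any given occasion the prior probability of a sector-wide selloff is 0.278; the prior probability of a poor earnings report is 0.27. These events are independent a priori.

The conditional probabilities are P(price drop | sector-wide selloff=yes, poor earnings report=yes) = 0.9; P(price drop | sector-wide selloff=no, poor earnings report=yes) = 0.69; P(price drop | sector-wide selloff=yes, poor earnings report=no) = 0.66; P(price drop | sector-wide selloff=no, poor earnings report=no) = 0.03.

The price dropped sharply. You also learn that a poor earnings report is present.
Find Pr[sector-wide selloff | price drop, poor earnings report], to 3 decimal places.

By total probability over both values of sector-wide selloff:
  P(price drop | poor earnings report) = 0.69×0.722 + 0.9×0.278
        = 0.498180 + 0.250200 = 0.748380
Configurations with sector-wide selloff contribute 0.250200, so
  P(sector-wide selloff | price drop, poor earnings report) = 0.250200 / 0.748380 ≈ 0.334

Pr[sector-wide selloff | price drop, poor earnings report] ≈ 0.334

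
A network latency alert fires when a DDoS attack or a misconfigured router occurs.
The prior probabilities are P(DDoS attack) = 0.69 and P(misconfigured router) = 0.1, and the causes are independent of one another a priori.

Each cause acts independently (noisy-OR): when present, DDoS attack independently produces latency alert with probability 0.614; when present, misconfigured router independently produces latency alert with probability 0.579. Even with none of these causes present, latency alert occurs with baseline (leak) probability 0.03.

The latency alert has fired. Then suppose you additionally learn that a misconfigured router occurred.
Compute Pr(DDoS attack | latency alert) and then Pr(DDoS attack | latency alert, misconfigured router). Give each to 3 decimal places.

Under noisy-OR, P(latency alert | causes) = 1 − (1−0.03)·∏(1−qᵢ) over the active causes.
By total probability over the 4 (DDoS attack, misconfigured router) configurations:
  P(latency alert) = 0.03·0.31·0.9 + 0.59163·0.31·0.1 + 0.62558·0.69·0.9 + 0.842369·0.69·0.1
        = 0.008370 + 0.018341 + 0.388485 + 0.058123 = 0.473319
The terms with DDoS attack present sum to 0.446608, so
  P(DDoS attack | latency alert) = 0.446608 / 0.473319 ≈ 0.944

Now also conditioning on misconfigured router=true:
Enumerate both values of DDoS attack and weight by the priors:
  P(latency alert | misconfigured router) = 0.59163*0.31 + 0.842369*0.69
        = 0.183405 + 0.581235 = 0.764640
Keeping only the DDoS attack-present terms gives 0.581235, so
  P(DDoS attack | latency alert, misconfigured router) = 0.581235 / 0.764640 ≈ 0.760
Conditioning on misconfigured router lowers the posterior on DDoS attack: the classic explaining-away effect in a common-effect structure.

Pr(DDoS attack | latency alert) ≈ 0.944; Pr(DDoS attack | latency alert, misconfigured router) ≈ 0.760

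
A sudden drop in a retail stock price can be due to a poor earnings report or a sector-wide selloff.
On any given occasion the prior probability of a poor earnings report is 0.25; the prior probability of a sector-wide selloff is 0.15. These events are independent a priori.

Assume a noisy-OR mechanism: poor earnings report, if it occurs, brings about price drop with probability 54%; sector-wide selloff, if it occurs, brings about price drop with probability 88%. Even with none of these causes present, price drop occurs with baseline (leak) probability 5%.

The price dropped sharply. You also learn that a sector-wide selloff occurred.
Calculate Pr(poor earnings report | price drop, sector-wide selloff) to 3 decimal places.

Pr(poor earnings report | price drop, sector-wide selloff) ≈ 0.263

Under noisy-OR, P(price drop | causes) = 1 − (1−0.05)·∏(1−qᵢ) over the active causes.
Sum P(price drop|·) weighted by the priors over both values of poor earnings report:
  P(price drop | sector-wide selloff) = 0.886*0.75 + 0.94756*0.25
        = 0.664500 + 0.236890 = 0.901390
Keeping only the poor earnings report-present terms gives 0.236890, so
  P(poor earnings report | price drop, sector-wide selloff) = 0.236890 / 0.901390 ≈ 0.263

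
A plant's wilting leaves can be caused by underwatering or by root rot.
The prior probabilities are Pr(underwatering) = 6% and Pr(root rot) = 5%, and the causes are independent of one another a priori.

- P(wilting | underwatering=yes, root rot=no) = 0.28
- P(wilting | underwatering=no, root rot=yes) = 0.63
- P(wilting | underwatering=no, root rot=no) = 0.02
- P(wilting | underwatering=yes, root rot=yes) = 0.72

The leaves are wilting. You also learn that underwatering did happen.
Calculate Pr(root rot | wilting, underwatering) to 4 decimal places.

By total probability over both values of root rot:
  P(wilting | underwatering) = 0.28*0.95 + 0.72*0.05
        = 0.266000 + 0.036000 = 0.302000
The terms with root rot present sum to 0.036000, so
  P(root rot | wilting, underwatering) = 0.036000 / 0.302000 ≈ 0.1192

Pr(root rot | wilting, underwatering) ≈ 0.1192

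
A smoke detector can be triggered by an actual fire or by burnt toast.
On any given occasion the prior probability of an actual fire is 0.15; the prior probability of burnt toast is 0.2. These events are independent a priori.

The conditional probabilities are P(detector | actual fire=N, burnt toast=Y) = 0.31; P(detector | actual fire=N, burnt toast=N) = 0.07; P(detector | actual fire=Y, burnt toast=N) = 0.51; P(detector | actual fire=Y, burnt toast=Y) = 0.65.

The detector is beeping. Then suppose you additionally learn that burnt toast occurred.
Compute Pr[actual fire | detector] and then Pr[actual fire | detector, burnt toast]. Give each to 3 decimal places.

Pr[actual fire | detector] ≈ 0.446; Pr[actual fire | detector, burnt toast] ≈ 0.270

P(detector) = 0.07×0.85×0.8 + 0.31×0.85×0.2 + 0.51×0.15×0.8 + 0.65×0.15×0.2 = 0.047600 + 0.052700 + 0.061200 + 0.019500 = 0.181000
The actual fire-present share is 0.061200 + 0.019500 = 0.080700.
So P(actual fire | detector) = 0.080700/0.181000 ≈ 0.446.

Now condition on the additional information:
Enumerate both values of actual fire and weight by the priors:
  P(detector | burnt toast) = 0.31·0.85 + 0.65·0.15
        = 0.263500 + 0.097500 = 0.361000
Configurations with actual fire contribute 0.097500, so
  P(actual fire | detector, burnt toast) = 0.097500 / 0.361000 ≈ 0.270
— burnt toast explains away the evidence for actual fire.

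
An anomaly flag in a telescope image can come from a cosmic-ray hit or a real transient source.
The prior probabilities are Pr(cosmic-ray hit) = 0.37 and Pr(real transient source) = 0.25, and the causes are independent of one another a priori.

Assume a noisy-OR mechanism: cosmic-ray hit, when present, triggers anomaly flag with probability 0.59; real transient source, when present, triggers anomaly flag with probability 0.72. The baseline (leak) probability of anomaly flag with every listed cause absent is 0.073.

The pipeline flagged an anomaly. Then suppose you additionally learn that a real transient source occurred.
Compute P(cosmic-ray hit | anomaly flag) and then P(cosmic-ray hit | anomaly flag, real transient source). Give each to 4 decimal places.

Under noisy-OR, P(anomaly flag | causes) = 1 − (1−0.073)·∏(1−qᵢ) over the active causes.
P(anomaly flag) = 0.073*0.63*0.75 + 0.74044*0.63*0.25 + 0.61993*0.37*0.75 + 0.89358*0.37*0.25 = 0.034492 + 0.116619 + 0.172031 + 0.082656 = 0.405798
Of this, 0.254687 comes from 0.172031 + 0.082656 (the cosmic-ray hit=true cases).
Hence the posterior is 0.254687/0.405798 ≈ 0.6276.

Now also conditioning on real transient source=true:
P(anomaly flag | real transient source) = 0.74044*0.63 + 0.89358*0.37 = 0.466477 + 0.330625 = 0.797102
The cosmic-ray hit-present share is 0.89358*0.37 = 0.330625.
So P(cosmic-ray hit | anomaly flag, real transient source) = 0.330625/0.797102 ≈ 0.4148.
This is intercausal reasoning (explaining away): once real transient source accounts for the anomaly flag, cosmic-ray hit becomes less likely.

P(cosmic-ray hit | anomaly flag) ≈ 0.6276; P(cosmic-ray hit | anomaly flag, real transient source) ≈ 0.4148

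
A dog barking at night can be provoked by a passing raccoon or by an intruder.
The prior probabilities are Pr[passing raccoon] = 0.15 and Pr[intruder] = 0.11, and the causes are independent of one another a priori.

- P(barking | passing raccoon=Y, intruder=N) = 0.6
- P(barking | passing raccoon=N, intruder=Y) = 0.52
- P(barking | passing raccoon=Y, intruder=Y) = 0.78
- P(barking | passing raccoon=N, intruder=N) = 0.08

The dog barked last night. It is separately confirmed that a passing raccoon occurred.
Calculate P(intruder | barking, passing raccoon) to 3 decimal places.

P(intruder | barking, passing raccoon) ≈ 0.138

Sum P(barking|·) weighted by the priors over both values of intruder:
  P(barking | passing raccoon) = 0.6*0.89 + 0.78*0.11
        = 0.534000 + 0.085800 = 0.619800
Keeping only the intruder-present terms gives 0.085800, so
  P(intruder | barking, passing raccoon) = 0.085800 / 0.619800 ≈ 0.138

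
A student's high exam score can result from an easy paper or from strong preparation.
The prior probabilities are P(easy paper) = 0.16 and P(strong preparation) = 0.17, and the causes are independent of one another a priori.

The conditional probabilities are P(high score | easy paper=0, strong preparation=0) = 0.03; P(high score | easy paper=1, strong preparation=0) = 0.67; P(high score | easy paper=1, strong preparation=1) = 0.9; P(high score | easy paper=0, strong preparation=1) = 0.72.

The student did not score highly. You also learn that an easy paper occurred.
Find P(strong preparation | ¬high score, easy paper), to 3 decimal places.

By total probability over both values of strong preparation:
  P(¬high score | easy paper) = 0.33×0.83 + 0.1×0.17
        = 0.273900 + 0.017000 = 0.290900
The terms with strong preparation present sum to 0.017000, so
  P(strong preparation | ¬high score, easy paper) = 0.017000 / 0.290900 ≈ 0.058

P(strong preparation | ¬high score, easy paper) ≈ 0.058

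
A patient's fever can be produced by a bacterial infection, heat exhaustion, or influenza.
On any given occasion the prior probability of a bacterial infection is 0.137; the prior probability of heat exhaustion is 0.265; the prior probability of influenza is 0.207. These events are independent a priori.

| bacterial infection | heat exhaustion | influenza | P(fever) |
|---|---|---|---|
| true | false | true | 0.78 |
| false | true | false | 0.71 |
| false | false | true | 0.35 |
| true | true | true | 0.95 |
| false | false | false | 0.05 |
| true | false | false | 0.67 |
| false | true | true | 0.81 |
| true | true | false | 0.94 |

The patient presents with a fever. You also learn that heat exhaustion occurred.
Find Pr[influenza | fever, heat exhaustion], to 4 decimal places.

Pr[influenza | fever, heat exhaustion] ≈ 0.2259

For the numerator, keep only influenza=true terms: 0.144699 + 0.026941 = 0.171640
The normalizing constant is 0.71×0.863×0.793 + 0.81×0.863×0.207 + 0.94×0.137×0.793 + 0.95×0.137×0.207 = 0.759658
P(influenza | fever, heat exhaustion) = 0.171640/0.759658 ≈ 0.2259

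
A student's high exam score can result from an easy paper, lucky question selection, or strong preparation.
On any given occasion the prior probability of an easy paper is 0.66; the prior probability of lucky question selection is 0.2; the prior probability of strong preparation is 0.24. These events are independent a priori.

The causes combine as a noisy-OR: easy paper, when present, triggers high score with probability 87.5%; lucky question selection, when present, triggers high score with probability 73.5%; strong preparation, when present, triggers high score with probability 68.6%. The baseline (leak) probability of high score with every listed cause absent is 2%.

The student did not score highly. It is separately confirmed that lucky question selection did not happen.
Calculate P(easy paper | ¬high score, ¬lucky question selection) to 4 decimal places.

P(easy paper | ¬high score, ¬lucky question selection) ≈ 0.1953

Under noisy-OR, P(high score | causes) = 1 − (1−0.02)·∏(1−qᵢ) over the active causes.
By total probability over the 4 (easy paper, strong preparation) configurations:
  P(¬high score | ¬lucky question selection) = 0.98*0.34*0.76 + 0.30772*0.34*0.24 + 0.1225*0.66*0.76 + 0.038465*0.66*0.24
        = 0.253232 + 0.025110 + 0.061446 + 0.006093 = 0.345881
Configurations with easy paper contribute 0.067539, so
  P(easy paper | ¬high score, ¬lucky question selection) = 0.067539 / 0.345881 ≈ 0.1953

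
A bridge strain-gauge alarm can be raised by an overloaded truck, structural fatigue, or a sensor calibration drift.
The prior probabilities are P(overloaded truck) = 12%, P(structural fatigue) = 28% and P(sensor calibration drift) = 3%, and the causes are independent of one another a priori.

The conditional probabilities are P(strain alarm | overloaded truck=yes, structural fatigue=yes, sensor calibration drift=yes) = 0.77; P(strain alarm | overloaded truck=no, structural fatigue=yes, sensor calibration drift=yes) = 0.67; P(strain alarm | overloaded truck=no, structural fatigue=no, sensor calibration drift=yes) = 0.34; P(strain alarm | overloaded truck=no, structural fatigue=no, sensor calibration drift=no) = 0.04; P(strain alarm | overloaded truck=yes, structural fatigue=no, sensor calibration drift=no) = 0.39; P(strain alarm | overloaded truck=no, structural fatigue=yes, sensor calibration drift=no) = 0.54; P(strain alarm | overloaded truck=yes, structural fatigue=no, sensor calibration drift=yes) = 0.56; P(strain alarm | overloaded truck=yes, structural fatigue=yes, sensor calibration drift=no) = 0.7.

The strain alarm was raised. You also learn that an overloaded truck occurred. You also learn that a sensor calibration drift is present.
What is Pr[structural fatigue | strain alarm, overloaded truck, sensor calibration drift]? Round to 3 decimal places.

Pr[structural fatigue | strain alarm, overloaded truck, sensor calibration drift] ≈ 0.348

By total probability over both values of structural fatigue:
  P(strain alarm | overloaded truck, sensor calibration drift) = 0.56·0.72 + 0.77·0.28
        = 0.403200 + 0.215600 = 0.618800
Configurations with structural fatigue contribute 0.215600, so
  P(structural fatigue | strain alarm, overloaded truck, sensor calibration drift) = 0.215600 / 0.618800 ≈ 0.348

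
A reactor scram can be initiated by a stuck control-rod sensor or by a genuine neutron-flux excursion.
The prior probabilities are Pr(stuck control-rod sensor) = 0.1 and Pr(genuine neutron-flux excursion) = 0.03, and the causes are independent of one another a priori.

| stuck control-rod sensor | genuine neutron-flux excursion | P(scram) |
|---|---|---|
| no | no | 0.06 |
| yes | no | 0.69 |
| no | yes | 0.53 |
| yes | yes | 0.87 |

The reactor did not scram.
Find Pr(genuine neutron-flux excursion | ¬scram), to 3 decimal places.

Pr(genuine neutron-flux excursion | ¬scram) ≈ 0.015

P(¬scram) = 0.94·0.9·0.97 + 0.47·0.9·0.03 + 0.31·0.1·0.97 + 0.13·0.1·0.03 = 0.820620 + 0.012690 + 0.030070 + 0.000390 = 0.863770
Restricting to configurations with genuine neutron-flux excursion present: 0.012690 + 0.000390 = 0.013080.
P(genuine neutron-flux excursion | ¬scram) = 0.013080 / 0.863770 ≈ 0.015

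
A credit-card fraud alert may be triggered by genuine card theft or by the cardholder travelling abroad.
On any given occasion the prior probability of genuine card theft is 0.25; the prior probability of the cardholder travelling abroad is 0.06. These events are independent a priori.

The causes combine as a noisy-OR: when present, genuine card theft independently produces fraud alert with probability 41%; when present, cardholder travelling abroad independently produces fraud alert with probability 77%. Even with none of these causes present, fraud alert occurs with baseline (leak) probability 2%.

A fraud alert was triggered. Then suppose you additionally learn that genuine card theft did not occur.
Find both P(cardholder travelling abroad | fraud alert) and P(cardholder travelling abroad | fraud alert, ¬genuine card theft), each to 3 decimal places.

P(cardholder travelling abroad | fraud alert) ≈ 0.297; P(cardholder travelling abroad | fraud alert, ¬genuine card theft) ≈ 0.712

Under noisy-OR, P(fraud alert | causes) = 1 − (1−0.02)·∏(1−qᵢ) over the active causes.
For the numerator, keep only cardholder travelling abroad=true terms: 0.034857 + 0.013005 = 0.047862
Normalizer over all consistent configurations: 0.02*0.75*0.94 + 0.7746*0.75*0.06 + 0.4218*0.25*0.94 + 0.867014*0.25*0.06 = 0.161085
P(cardholder travelling abroad | fraud alert) = 0.047862/0.161085 ≈ 0.297

With the extra evidence:
Sum P(fraud alert|·) weighted by the priors over both values of cardholder travelling abroad:
  P(fraud alert | ¬genuine card theft) = 0.02*0.94 + 0.7746*0.06
        = 0.018800 + 0.046476 = 0.065276
Configurations with cardholder travelling abroad contribute 0.046476, so
  P(cardholder travelling abroad | fraud alert, ¬genuine card theft) = 0.046476 / 0.065276 ≈ 0.712
With genuine card theft excluded, cardholder travelling abroad must carry more of the explanatory weight for the fraud alert.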